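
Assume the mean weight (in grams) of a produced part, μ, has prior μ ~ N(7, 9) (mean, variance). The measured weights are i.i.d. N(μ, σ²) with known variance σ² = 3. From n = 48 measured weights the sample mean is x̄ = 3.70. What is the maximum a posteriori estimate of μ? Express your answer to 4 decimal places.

μ̂_MAP = 3.7228

n = 48, x̄ = 3.70.
For a Normal prior and Normal likelihood with known variance, the posterior is Normal; its mode equals its mean, the precision-weighted average.
Prior precision 1/σ₀² = 1/9; data precision n/σ² = 48/3 = 16.
μ̂ = ((1/9)·7 + 16·3.7) / (1/9 + 16) = (2699/45)/(145/9) = 2699/725 ≈ 3.7228.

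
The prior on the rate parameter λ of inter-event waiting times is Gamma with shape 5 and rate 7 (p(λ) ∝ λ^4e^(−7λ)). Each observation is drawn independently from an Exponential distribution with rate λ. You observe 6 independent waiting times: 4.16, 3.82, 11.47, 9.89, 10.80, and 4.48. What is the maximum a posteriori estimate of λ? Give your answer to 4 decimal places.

The Exponential(rate=λ) likelihood is ∝ λ^n e^(−λΣtᵢ). Here n = 6 and Σtᵢ = 4.16 + 3.82 + 11.47 + 9.89 + 10.80 + 4.48 = 44.62.
Posterior ∝ λ^4e^(−7λ) · λ^6e^(−44.62λ) = λ^10e^(−51.62λ), i.e. Gamma(11, 51.62).
Mode = (a−1)/b = 10/51.62 ≈ 0.1937.

λ̂_MAP = 0.1937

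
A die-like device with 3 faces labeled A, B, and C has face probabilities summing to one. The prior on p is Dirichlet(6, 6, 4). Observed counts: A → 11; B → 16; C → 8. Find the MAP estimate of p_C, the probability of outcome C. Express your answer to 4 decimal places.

The posterior is Dirichlet(αᵢ + nᵢ) = Dirichlet(17, 22, 12).
For a Dirichlet(a₁,…,a_K) with all aᵢ > 1, the mode has j-th component (aⱼ − 1)/(Σaᵢ − K).
Here Σaᵢ = 51 and K = 3, so p_C = (12 − 1)/(51 − 3) = 11/48 ≈ 0.2292.

MAP estimate of p_C = 0.2292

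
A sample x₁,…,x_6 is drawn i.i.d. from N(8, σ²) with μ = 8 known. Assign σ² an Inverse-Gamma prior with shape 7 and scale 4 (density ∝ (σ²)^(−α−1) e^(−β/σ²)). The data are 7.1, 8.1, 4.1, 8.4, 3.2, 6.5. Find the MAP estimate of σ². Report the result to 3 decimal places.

Sum of squared deviations about the known mean: SS = (7.1−8)² + (8.1−8)² + (4.1−8)² + (8.4−8)² + (3.2−8)² + (6.5−8)² = 41.48.
The Normal likelihood contributes (σ²)^(−n/2) exp(−SS/(2σ²)), so the posterior is Inverse-Gamma(α + n/2, β + SS/2) = Inverse-Gamma(10, 24.74).
The mode of Inverse-Gamma(a, b) is b/(a+1) = 24.74/11 ≈ 2.249.

σ̂²_MAP = 2.249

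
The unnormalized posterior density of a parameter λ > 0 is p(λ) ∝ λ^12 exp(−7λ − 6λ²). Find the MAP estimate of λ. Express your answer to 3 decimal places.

λ̂_MAP = 0.750

ℓ'(λ) = 12/λ − 7 − 12λ. Setting this to zero and multiplying by λ: 12λ² + 7λ − 12 = 0.
λ = (−7 + √(7² + 4·12·12)) / (2·12) = (−7 + √625) / 24 = (−7 + 25)/24 = 3/4.
ℓ''(λ) = −12/λ² − 12 < 0, confirming a maximum.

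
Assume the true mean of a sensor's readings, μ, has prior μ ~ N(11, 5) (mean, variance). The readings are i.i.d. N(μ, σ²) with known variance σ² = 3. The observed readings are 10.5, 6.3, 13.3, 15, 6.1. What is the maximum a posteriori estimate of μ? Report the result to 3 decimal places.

μ̂_MAP = 10.321

n = 5; x̄ = (10.5 + 6.3 + 13.3 + 15 + 6.1)/5 = 51.2/5 = 10.24.
For a Normal prior and Normal likelihood with known variance, the posterior is Normal; its mode equals its mean, the precision-weighted average.
Prior precision 1/σ₀² = 1/5 = 0.2; data precision n/σ² = 5/3.
μ̂ = (0.2·11 + (5/3)·10.24) / (0.2 + 5/3) = (289/15)/(28/15) = 289/28 ≈ 10.321.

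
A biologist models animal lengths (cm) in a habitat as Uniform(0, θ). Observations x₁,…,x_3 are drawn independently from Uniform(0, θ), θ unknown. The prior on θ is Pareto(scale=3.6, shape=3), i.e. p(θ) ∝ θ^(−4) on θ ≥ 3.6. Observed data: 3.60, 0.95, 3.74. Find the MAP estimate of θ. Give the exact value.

θ̂_MAP = 3.74

The Uniform(0, θ) likelihood is θ^(−n) for θ ≥ max(xᵢ), zero otherwise. Here max(xᵢ) = 3.74.
Posterior ∝ θ^(−4) · θ^(−3) = θ^(−7) on θ ≥ max(3.6, 3.74) = 3.74.
This density is strictly decreasing in θ, so the posterior mode lies at the lower boundary of the support.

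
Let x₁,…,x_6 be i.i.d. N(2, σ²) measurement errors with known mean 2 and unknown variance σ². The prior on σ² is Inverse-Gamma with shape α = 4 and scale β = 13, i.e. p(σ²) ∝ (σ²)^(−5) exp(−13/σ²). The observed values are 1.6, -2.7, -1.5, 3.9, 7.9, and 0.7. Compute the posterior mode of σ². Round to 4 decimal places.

Sum of squared deviations about the known mean: SS = (1.6−2)² + (-2.7−2)² + (-1.5−2)² + (3.9−2)² + (7.9−2)² + (0.7−2)² = 74.61.
The Normal likelihood contributes (σ²)^(−n/2) exp(−SS/(2σ²)), so the posterior is Inverse-Gamma(α + n/2, β + SS/2) = Inverse-Gamma(7, 50.305).
The mode of Inverse-Gamma(a, b) is b/(a+1) = 50.305/8 ≈ 6.2881.

σ̂²_MAP = 6.2881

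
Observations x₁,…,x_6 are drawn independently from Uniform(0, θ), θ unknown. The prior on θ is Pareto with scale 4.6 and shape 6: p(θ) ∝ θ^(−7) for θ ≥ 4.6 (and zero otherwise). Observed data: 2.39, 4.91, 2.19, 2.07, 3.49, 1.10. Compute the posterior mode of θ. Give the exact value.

The Uniform(0, θ) likelihood is θ^(−n) for θ ≥ max(xᵢ), zero otherwise. Here max(xᵢ) = 4.91.
Posterior ∝ θ^(−7) · θ^(−6) = θ^(−13) on θ ≥ max(4.6, 4.91) = 4.91.
This density is strictly decreasing in θ, so the posterior mode lies at the lower boundary of the support.

θ̂_MAP = 4.91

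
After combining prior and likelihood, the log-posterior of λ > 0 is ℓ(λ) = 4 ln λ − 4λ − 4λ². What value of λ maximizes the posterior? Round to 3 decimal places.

ℓ'(λ) = 4/λ − 4 − 8λ. Setting this to zero and multiplying by λ: 8λ² + 4λ − 4 = 0.
λ = (−4 + √(4² + 4·8·4)) / (2·8) = (−4 + √144) / 16 = (−4 + 12)/16 = 1/2.
ℓ''(λ) = −4/λ² − 8 < 0, confirming a maximum.

λ̂_MAP = 0.500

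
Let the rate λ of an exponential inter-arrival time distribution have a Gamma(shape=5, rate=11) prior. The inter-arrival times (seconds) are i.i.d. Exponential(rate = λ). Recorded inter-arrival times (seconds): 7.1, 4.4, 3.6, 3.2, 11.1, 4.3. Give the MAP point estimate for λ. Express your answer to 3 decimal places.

λ̂_MAP = 0.224

The Exponential(rate=λ) likelihood is ∝ λ^n e^(−λΣtᵢ). Here n = 6 and Σtᵢ = 7.1 + 4.4 + 3.6 + 3.2 + 11.1 + 4.3 = 33.7.
Posterior ∝ λ^4e^(−11λ) · λ^6e^(−33.7λ) = λ^10e^(−44.7λ), i.e. Gamma(11, 44.7).
Mode = (a−1)/b = 10/44.7 ≈ 0.224.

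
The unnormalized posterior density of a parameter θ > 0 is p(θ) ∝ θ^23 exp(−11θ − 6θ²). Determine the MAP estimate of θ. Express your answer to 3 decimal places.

θ̂_MAP = 1.000

ℓ'(θ) = 23/θ − 11 − 12θ. Setting this to zero and multiplying by θ: 12θ² + 11θ − 23 = 0.
θ = (−11 + √(11² + 4·12·23)) / (2·12) = (−11 + √1225) / 24 = (−11 + 35)/24 = 1.
ℓ''(θ) = −23/θ² − 12 < 0, confirming a maximum.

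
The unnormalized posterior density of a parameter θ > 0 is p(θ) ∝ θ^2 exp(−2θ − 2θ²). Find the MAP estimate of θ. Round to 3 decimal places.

ℓ'(θ) = 2/θ − 2 − 4θ. Setting this to zero and multiplying by θ: 4θ² + 2θ − 2 = 0.
θ = (−2 + √(2² + 4·4·2)) / (2·4) = (−2 + √36) / 8 = (−2 + 6)/8 = 1/2.
ℓ''(θ) = −2/θ² − 4 < 0, confirming a maximum.

θ̂_MAP = 0.500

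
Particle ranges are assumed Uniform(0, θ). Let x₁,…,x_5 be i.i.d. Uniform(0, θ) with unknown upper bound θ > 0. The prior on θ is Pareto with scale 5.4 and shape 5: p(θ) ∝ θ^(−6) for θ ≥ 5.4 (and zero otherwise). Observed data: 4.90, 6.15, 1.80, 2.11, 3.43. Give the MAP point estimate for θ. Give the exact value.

θ̂_MAP = 6.15

The Uniform(0, θ) likelihood is θ^(−n) for θ ≥ max(xᵢ), zero otherwise. Here max(xᵢ) = 6.15.
Posterior ∝ θ^(−6) · θ^(−5) = θ^(−11) on θ ≥ max(5.4, 6.15) = 6.15.
This density is strictly decreasing in θ, so the posterior mode lies at the lower boundary of the support.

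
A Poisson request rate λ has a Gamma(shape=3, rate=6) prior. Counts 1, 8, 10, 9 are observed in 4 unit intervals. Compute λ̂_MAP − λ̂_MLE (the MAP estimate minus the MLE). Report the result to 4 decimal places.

MAP − MLE = -4.0000

Σxᵢ = 28. Posterior is Gamma(31, 10); MAP = (31−1)/10 = 30/10 ≈ 3.00000.
MLE = x̄ = 28/4 ≈ 7.00000.
Difference = 30/10 − 28/4 = -4 ≈ -4.0000.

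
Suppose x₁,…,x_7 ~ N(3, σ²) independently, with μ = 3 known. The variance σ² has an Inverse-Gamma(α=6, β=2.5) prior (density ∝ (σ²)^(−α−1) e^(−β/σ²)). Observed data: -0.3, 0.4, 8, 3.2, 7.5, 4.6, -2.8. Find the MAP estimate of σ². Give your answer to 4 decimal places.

Sum of squared deviations about the known mean: SS = (-0.3−3)² + (0.4−3)² + (8−3)² + (3.2−3)² + (7.5−3)² + (4.6−3)² + (-2.8−3)² = 99.14.
The Normal likelihood contributes (σ²)^(−n/2) exp(−SS/(2σ²)), so the posterior is Inverse-Gamma(α + n/2, β + SS/2) = Inverse-Gamma(9.5, 52.07).
The mode of Inverse-Gamma(a, b) is b/(a+1) = 52.07/10.5 ≈ 4.9590.

σ̂²_MAP = 4.9590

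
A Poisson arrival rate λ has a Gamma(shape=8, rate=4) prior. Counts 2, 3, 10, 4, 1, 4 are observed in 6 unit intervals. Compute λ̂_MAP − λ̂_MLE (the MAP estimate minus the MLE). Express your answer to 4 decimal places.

Σxᵢ = 24. Posterior is Gamma(32, 10); MAP = (32−1)/10 = 31/10 ≈ 3.10000.
MLE = x̄ = 24/6 ≈ 4.00000.
Difference = 31/10 − 24/6 = -9/10 ≈ -0.9000.

MAP − MLE = -0.9000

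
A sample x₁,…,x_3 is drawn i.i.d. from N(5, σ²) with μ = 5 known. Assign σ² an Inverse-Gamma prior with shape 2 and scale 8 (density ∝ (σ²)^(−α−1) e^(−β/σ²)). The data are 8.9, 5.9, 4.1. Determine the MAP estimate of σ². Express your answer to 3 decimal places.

σ̂²_MAP = 3.648

Sum of squared deviations about the known mean: SS = (8.9−5)² + (5.9−5)² + (4.1−5)² = 16.83.
The Normal likelihood contributes (σ²)^(−n/2) exp(−SS/(2σ²)), so the posterior is Inverse-Gamma(α + n/2, β + SS/2) = Inverse-Gamma(3.5, 16.415).
The mode of Inverse-Gamma(a, b) is b/(a+1) = 16.415/4.5 ≈ 3.648.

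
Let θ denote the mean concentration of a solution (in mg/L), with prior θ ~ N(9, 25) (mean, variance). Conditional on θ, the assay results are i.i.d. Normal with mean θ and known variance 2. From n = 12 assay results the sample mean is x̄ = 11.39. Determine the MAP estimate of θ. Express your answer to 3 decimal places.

θ̂_MAP = 11.374

n = 12, x̄ = 11.39.
For a Normal prior and Normal likelihood with known variance, the posterior is Normal; its mode equals its mean, the precision-weighted average.
Prior precision 1/σ₀² = 1/25 = 0.04; data precision n/σ² = 12/2 = 6.
θ̂ = (0.04·9 + 6·11.39) / (0.04 + 6) = 68.7/6.04 = 3435/302 ≈ 11.374.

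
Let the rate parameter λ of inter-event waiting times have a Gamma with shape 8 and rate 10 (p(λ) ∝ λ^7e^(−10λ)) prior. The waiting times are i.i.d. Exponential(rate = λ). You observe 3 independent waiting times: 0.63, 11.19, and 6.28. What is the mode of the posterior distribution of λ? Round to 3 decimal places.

The Exponential(rate=λ) likelihood is ∝ λ^n e^(−λΣtᵢ). Here n = 3 and Σtᵢ = 0.63 + 11.19 + 6.28 = 18.10.
Posterior ∝ λ^7e^(−10λ) · λ^3e^(−18.10λ) = λ^10e^(−28.10λ), i.e. Gamma(11, 28.10).
Mode = (a−1)/b = 10/28.10 ≈ 0.356.

λ̂_MAP = 0.356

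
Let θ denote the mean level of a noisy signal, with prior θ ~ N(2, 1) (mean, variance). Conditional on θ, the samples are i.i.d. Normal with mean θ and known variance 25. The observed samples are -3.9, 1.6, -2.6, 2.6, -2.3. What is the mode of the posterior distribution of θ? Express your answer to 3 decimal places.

n = 5; x̄ = ((-3.9) + 1.6 + (-2.6) + 2.6 + (-2.3))/5 = -4.6/5 = -0.92.
For a Normal prior and Normal likelihood with known variance, the posterior is Normal; its mode equals its mean, the precision-weighted average.
Prior precision 1/σ₀² = 1/1 = 1; data precision n/σ² = 5/25 = 0.2.
θ̂ = (1·2 + 0.2·(-0.92)) / (1 + 0.2) = 1.816/1.2 = 227/150 ≈ 1.513.

θ̂_MAP = 1.513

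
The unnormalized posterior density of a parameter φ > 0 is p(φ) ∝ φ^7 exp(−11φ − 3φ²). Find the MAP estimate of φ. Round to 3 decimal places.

φ̂_MAP = 0.500

ℓ'(φ) = 7/φ − 11 − 6φ. Setting this to zero and multiplying by φ: 6φ² + 11φ − 7 = 0.
φ = (−11 + √(11² + 4·6·7)) / (2·6) = (−11 + √289) / 12 = (−11 + 17)/12 = 1/2.
ℓ''(φ) = −7/φ² − 6 < 0, confirming a maximum.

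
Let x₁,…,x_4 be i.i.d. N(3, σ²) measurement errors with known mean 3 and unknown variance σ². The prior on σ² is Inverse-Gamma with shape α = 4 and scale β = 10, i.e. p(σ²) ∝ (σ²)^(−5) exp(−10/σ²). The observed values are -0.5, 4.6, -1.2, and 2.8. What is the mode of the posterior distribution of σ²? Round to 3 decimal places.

σ̂²_MAP = 3.749

Sum of squared deviations about the known mean: SS = (-0.5−3)² + (4.6−3)² + (-1.2−3)² + (2.8−3)² = 32.49.
The Normal likelihood contributes (σ²)^(−n/2) exp(−SS/(2σ²)), so the posterior is Inverse-Gamma(α + n/2, β + SS/2) = Inverse-Gamma(6, 26.245).
The mode of Inverse-Gamma(a, b) is b/(a+1) = 26.245/7 ≈ 3.749.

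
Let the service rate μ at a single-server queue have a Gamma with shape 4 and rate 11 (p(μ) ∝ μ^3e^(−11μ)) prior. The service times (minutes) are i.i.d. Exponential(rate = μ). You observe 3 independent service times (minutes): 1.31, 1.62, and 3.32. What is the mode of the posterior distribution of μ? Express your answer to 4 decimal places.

The Exponential(rate=μ) likelihood is ∝ μ^n e^(−μΣtᵢ). Here n = 3 and Σtᵢ = 1.31 + 1.62 + 3.32 = 6.25.
Posterior ∝ μ^3e^(−11μ) · μ^3e^(−6.25μ) = μ^6e^(−17.25μ), i.e. Gamma(7, 17.25).
Mode = (a−1)/b = 6/17.25 ≈ 0.3478.

μ̂_MAP = 0.3478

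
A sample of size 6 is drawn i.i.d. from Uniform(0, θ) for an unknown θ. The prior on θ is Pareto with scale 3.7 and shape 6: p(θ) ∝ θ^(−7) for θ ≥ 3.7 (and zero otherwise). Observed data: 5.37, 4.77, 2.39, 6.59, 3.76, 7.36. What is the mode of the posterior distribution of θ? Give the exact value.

The Uniform(0, θ) likelihood is θ^(−n) for θ ≥ max(xᵢ), zero otherwise. Here max(xᵢ) = 7.36.
Posterior ∝ θ^(−7) · θ^(−6) = θ^(−13) on θ ≥ max(3.7, 7.36) = 7.36.
This density is strictly decreasing in θ, so the posterior mode lies at the lower boundary of the support.

θ̂_MAP = 7.36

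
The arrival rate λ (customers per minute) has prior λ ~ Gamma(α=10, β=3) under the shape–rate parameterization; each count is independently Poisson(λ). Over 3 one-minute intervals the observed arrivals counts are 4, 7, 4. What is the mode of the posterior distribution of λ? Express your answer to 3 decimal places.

Σxᵢ = 4+7+4 = 15, with n = 3.
Posterior ∝ λ^9e^(−3λ) · λ^15e^(−3λ) = λ^24e^(−6λ), i.e. Gamma(shape=25, rate=6).
The mode of a Gamma(a, b) with a ≥ 1 (shape–rate) is (a−1)/b = 24/6 ≈ 4.000.

λ̂_MAP = 4.000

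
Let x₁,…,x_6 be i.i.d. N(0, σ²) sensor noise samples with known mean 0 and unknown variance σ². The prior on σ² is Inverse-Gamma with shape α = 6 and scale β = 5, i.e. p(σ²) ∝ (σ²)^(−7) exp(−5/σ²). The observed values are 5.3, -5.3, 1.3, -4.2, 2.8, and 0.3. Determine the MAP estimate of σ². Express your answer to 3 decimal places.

σ̂²_MAP = 4.672

Sum of squared deviations about the known mean: SS = (5.3−0)² + (-5.3−0)² + (1.3−0)² + (-4.2−0)² + (2.8−0)² + (0.3−0)² = 83.44.
The Normal likelihood contributes (σ²)^(−n/2) exp(−SS/(2σ²)), so the posterior is Inverse-Gamma(α + n/2, β + SS/2) = Inverse-Gamma(9, 46.72).
The mode of Inverse-Gamma(a, b) is b/(a+1) = 46.72/10 ≈ 4.672.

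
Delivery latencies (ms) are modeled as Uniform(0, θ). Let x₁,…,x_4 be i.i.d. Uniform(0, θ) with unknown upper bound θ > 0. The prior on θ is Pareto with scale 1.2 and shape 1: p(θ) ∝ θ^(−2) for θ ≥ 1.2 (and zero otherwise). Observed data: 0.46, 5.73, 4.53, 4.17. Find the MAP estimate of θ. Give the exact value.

The Uniform(0, θ) likelihood is θ^(−n) for θ ≥ max(xᵢ), zero otherwise. Here max(xᵢ) = 5.73.
Posterior ∝ θ^(−2) · θ^(−4) = θ^(−6) on θ ≥ max(1.2, 5.73) = 5.73.
This density is strictly decreasing in θ, so the posterior mode lies at the lower boundary of the support.

θ̂_MAP = 5.73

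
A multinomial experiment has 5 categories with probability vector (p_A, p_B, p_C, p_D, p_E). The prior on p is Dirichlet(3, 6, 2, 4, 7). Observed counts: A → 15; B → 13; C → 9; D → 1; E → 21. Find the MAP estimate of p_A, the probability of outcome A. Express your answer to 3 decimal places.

The posterior is Dirichlet(αᵢ + nᵢ) = Dirichlet(18, 19, 11, 5, 28).
For a Dirichlet(a₁,…,a_K) with all aᵢ > 1, the mode has j-th component (aⱼ − 1)/(Σaᵢ − K).
Here Σaᵢ = 81 and K = 5, so p_A = (18 − 1)/(81 − 5) = 17/76 ≈ 0.224.

MAP estimate of p_A = 0.224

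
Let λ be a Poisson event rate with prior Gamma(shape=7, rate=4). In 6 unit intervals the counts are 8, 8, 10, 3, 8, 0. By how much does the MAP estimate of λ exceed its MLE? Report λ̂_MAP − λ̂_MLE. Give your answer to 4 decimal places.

Σxᵢ = 37. Posterior is Gamma(44, 10); MAP = (44−1)/10 = 43/10 ≈ 4.30000.
MLE = x̄ = 37/6 ≈ 6.16667.
Difference = 43/10 − 37/6 = -28/15 ≈ -1.8667.

MAP − MLE = -1.8667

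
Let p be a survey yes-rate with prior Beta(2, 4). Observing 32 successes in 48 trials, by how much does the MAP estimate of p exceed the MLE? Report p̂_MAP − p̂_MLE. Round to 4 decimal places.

MAP − MLE = -0.0321

Posterior is Beta(34, 20); MAP = (34−1)/(54−2) = 33/52 ≈ 0.63462.
MLE ignores the prior: p̂_MLE = k/n = 32/48 ≈ 0.66667.
Difference = 33/52 − 32/48 = -5/156 ≈ -0.0321.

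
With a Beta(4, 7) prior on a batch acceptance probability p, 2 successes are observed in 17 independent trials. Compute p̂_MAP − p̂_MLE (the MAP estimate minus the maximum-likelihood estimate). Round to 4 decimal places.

Posterior is Beta(6, 22); MAP = (6−1)/(28−2) = 5/26 ≈ 0.19231.
MLE ignores the prior: p̂_MLE = k/n = 2/17 ≈ 0.11765.
Difference = 5/26 − 2/17 = 33/442 ≈ 0.0747.

MAP − MLE = 0.0747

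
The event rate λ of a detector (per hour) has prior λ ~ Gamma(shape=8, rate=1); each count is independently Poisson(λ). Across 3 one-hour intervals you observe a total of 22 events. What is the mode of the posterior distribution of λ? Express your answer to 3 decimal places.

Σxᵢ = 22, n = 3.
Posterior ∝ λ^7e^(−1λ) · λ^22e^(−3λ) = λ^29e^(−4λ), i.e. Gamma(shape=30, rate=4).
The mode of a Gamma(a, b) with a ≥ 1 (shape–rate) is (a−1)/b = 29/4 ≈ 7.250.

λ̂_MAP = 7.250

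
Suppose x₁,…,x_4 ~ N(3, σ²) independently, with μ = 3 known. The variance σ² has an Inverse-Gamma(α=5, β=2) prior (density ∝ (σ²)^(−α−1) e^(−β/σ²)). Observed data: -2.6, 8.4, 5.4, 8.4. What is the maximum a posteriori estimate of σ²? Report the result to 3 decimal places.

σ̂²_MAP = 6.215

Sum of squared deviations about the known mean: SS = (-2.6−3)² + (8.4−3)² + (5.4−3)² + (8.4−3)² = 95.44.
The Normal likelihood contributes (σ²)^(−n/2) exp(−SS/(2σ²)), so the posterior is Inverse-Gamma(α + n/2, β + SS/2) = Inverse-Gamma(7, 49.72).
The mode of Inverse-Gamma(a, b) is b/(a+1) = 49.72/8 ≈ 6.215.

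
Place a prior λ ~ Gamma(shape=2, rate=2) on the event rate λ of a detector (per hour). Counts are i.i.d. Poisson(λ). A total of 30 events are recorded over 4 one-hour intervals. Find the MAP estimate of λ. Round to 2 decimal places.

Σxᵢ = 30, n = 4.
Posterior ∝ λe^(−2λ) · λ^30e^(−4λ) = λ^31e^(−6λ), i.e. Gamma(shape=32, rate=6).
The mode of a Gamma(a, b) with a ≥ 1 (shape–rate) is (a−1)/b = 31/6 ≈ 5.17.

λ̂_MAP = 5.17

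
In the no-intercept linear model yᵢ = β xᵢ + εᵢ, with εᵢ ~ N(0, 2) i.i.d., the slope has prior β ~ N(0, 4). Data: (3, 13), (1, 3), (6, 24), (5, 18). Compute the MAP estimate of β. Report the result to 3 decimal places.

β̂_MAP = 3.860

log p(β | y) = −Σ(yᵢ − βxᵢ)²/(2·2) − β²/(2·4) + const.
Setting the derivative to zero: Σxᵢ(yᵢ − βxᵢ)/2 − β/4 = 0, so β = Σxᵢyᵢ / (Σxᵢ² + σ²/τ²).
Σxᵢyᵢ = 3·13 + 1·3 + 6·24 + 5·18 = 276; Σxᵢ² = 71; σ²/τ² = 0.5.
β̂_MAP = 276 / (71 + 0.5) = 276/71.5 ≈ 3.860.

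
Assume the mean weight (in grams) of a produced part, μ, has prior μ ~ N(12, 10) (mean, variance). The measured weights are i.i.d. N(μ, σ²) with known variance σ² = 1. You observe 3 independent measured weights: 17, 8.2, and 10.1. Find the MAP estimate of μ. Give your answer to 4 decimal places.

n = 3; x̄ = (17 + 8.2 + 10.1)/3 = 35.3/3 = 353/30 ≈ 11.7667.
For a Normal prior and Normal likelihood with known variance, the posterior is Normal; its mode equals its mean, the precision-weighted average.
Prior precision 1/σ₀² = 1/10 = 0.1; data precision n/σ² = 3/1 = 3.
μ̂ = (0.1·12 + 3·(353/30)) / (0.1 + 3) = 36.5/3.1 = 365/31 ≈ 11.7742.

μ̂_MAP = 11.7742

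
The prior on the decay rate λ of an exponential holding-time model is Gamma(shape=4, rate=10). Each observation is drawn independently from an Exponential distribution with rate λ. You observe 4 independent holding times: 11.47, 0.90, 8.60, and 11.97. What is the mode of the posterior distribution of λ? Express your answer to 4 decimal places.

λ̂_MAP = 0.1630

The Exponential(rate=λ) likelihood is ∝ λ^n e^(−λΣtᵢ). Here n = 4 and Σtᵢ = 11.47 + 0.90 + 8.60 + 11.97 = 32.94.
Posterior ∝ λ^3e^(−10λ) · λ^4e^(−32.94λ) = λ^7e^(−42.94λ), i.e. Gamma(8, 42.94).
Mode = (a−1)/b = 7/42.94 ≈ 0.1630.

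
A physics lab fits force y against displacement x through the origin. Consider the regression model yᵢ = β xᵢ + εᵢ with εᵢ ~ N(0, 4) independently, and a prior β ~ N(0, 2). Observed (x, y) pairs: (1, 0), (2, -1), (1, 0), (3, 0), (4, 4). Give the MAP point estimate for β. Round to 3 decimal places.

log p(β | y) = −Σ(yᵢ − βxᵢ)²/(2·4) − β²/(2·2) + const.
Setting the derivative to zero: Σxᵢ(yᵢ − βxᵢ)/4 − β/2 = 0, so β = Σxᵢyᵢ / (Σxᵢ² + σ²/τ²).
Σxᵢyᵢ = 1·0 + 2·(-1) + 1·0 + 3·0 + 4·4 = 14; Σxᵢ² = 31; σ²/τ² = 2.
β̂_MAP = 14 / (31 + 2) = 14/33 ≈ 0.424.

β̂_MAP = 0.424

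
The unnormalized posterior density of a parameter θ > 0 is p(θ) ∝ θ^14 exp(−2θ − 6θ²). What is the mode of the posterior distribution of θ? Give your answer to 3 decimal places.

θ̂_MAP = 1.000

ℓ'(θ) = 14/θ − 2 − 12θ. Setting this to zero and multiplying by θ: 12θ² + 2θ − 14 = 0.
θ = (−2 + √(2² + 4·12·14)) / (2·12) = (−2 + √676) / 24 = (−2 + 26)/24 = 1.
ℓ''(θ) = −14/θ² − 12 < 0, confirming a maximum.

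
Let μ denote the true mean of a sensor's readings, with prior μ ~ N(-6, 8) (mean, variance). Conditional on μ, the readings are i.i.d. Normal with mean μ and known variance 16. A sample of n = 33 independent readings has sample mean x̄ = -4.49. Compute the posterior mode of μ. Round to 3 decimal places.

μ̂_MAP = -4.576

n = 33, x̄ = -4.49.
For a Normal prior and Normal likelihood with known variance, the posterior is Normal; its mode equals its mean, the precision-weighted average.
Prior precision 1/σ₀² = 1/8 = 0.125; data precision n/σ² = 33/16 = 2.0625.
μ̂ = (0.125·(-6) + 2.0625·(-4.49)) / (0.125 + 2.0625) = (-10.010625)/2.1875 = -16017/3500 ≈ -4.576.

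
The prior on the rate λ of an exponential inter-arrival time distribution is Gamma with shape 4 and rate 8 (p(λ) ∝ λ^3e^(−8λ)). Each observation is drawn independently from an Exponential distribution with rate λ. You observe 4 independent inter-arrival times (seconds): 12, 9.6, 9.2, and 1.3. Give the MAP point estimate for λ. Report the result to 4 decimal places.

λ̂_MAP = 0.1746

The Exponential(rate=λ) likelihood is ∝ λ^n e^(−λΣtᵢ). Here n = 4 and Σtᵢ = 12 + 9.6 + 9.2 + 1.3 = 32.1.
Posterior ∝ λ^3e^(−8λ) · λ^4e^(−32.1λ) = λ^7e^(−40.1λ), i.e. Gamma(8, 40.1).
Mode = (a−1)/b = 7/40.1 ≈ 0.1746.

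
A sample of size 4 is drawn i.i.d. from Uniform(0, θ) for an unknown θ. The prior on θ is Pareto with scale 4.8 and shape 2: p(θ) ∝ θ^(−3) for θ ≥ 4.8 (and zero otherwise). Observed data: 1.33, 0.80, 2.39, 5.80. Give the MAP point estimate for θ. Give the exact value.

The Uniform(0, θ) likelihood is θ^(−n) for θ ≥ max(xᵢ), zero otherwise. Here max(xᵢ) = 5.80.
Posterior ∝ θ^(−3) · θ^(−4) = θ^(−7) on θ ≥ max(4.8, 5.80) = 5.80.
This density is strictly decreasing in θ, so the posterior mode lies at the lower boundary of the support.

θ̂_MAP = 5.80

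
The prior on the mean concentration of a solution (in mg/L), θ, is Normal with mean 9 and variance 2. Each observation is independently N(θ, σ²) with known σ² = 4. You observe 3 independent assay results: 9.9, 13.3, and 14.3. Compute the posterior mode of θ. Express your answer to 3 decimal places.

n = 3; x̄ = (9.9 + 13.3 + 14.3)/3 = 37.5/3 = 12.5.
For a Normal prior and Normal likelihood with known variance, the posterior is Normal; its mode equals its mean, the precision-weighted average.
Prior precision 1/σ₀² = 1/2 = 0.5; data precision n/σ² = 3/4 = 0.75.
θ̂ = (0.5·9 + 0.75·12.5) / (0.5 + 0.75) = 13.875/1.25 = 11.100.

θ̂_MAP = 11.100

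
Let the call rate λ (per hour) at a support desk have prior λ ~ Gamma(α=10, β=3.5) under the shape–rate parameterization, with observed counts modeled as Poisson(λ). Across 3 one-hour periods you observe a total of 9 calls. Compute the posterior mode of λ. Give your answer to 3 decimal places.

λ̂_MAP = 2.769

Σxᵢ = 9, n = 3.
Posterior ∝ λ^9e^(−3.5λ) · λ^9e^(−3λ) = λ^18e^(−6.5λ), i.e. Gamma(shape=19, rate=6.5).
The mode of a Gamma(a, b) with a ≥ 1 (shape–rate) is (a−1)/b = 18/6.5 ≈ 2.769.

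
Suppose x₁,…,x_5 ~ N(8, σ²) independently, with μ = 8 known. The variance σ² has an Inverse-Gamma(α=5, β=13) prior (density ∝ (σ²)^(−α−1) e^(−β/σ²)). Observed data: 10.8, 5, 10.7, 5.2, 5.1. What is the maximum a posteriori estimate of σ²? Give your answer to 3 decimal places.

Sum of squared deviations about the known mean: SS = (10.8−8)² + (5−8)² + (10.7−8)² + (5.2−8)² + (5.1−8)² = 40.38.
The Normal likelihood contributes (σ²)^(−n/2) exp(−SS/(2σ²)), so the posterior is Inverse-Gamma(α + n/2, β + SS/2) = Inverse-Gamma(7.5, 33.19).
The mode of Inverse-Gamma(a, b) is b/(a+1) = 33.19/8.5 ≈ 3.905.

σ̂²_MAP = 3.905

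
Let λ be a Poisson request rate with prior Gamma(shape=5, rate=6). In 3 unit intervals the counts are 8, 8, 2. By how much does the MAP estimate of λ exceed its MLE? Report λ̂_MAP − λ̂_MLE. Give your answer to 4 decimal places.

MAP − MLE = -3.5556

Σxᵢ = 18. Posterior is Gamma(23, 9); MAP = (23−1)/9 = 22/9 ≈ 2.44444.
MLE = x̄ = 18/3 ≈ 6.00000.
Difference = 22/9 − 18/3 = -32/9 ≈ -3.5556.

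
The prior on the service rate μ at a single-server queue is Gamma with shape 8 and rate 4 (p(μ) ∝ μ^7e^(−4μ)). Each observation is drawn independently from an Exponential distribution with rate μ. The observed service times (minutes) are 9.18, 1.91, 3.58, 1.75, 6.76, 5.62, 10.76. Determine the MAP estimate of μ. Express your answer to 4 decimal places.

The Exponential(rate=μ) likelihood is ∝ μ^n e^(−μΣtᵢ). Here n = 7 and Σtᵢ = 9.18 + 1.91 + 3.58 + 1.75 + 6.76 + 5.62 + 10.76 = 39.56.
Posterior ∝ μ^7e^(−4μ) · μ^7e^(−39.56μ) = μ^14e^(−43.56μ), i.e. Gamma(15, 43.56).
Mode = (a−1)/b = 14/43.56 ≈ 0.3214.

μ̂_MAP = 0.3214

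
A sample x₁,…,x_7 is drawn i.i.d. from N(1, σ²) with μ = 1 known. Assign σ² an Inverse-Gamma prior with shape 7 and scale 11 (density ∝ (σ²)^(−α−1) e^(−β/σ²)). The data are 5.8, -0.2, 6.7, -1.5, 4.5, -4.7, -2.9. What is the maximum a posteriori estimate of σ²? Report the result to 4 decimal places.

Sum of squared deviations about the known mean: SS = (5.8−1)² + (-0.2−1)² + (6.7−1)² + (-1.5−1)² + (4.5−1)² + (-4.7−1)² + (-2.9−1)² = 123.17.
The Normal likelihood contributes (σ²)^(−n/2) exp(−SS/(2σ²)), so the posterior is Inverse-Gamma(α + n/2, β + SS/2) = Inverse-Gamma(10.5, 72.585).
The mode of Inverse-Gamma(a, b) is b/(a+1) = 72.585/11.5 ≈ 6.3117.

σ̂²_MAP = 6.3117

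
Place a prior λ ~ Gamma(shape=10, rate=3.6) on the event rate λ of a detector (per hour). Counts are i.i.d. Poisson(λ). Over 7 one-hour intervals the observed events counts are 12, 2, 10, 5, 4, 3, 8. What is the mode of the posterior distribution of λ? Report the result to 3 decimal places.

Σxᵢ = 12+2+10+5+4+3+8 = 44, with n = 7.
Posterior ∝ λ^9e^(−3.6λ) · λ^44e^(−7λ) = λ^53e^(−10.6λ), i.e. Gamma(shape=54, rate=10.6).
The mode of a Gamma(a, b) with a ≥ 1 (shape–rate) is (a−1)/b = 53/10.6 ≈ 5.000.

λ̂_MAP = 5.000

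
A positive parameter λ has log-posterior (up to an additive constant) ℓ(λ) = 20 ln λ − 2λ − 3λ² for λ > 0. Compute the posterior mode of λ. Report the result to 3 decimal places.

λ̂_MAP = 1.667

ℓ'(λ) = 20/λ − 2 − 6λ. Setting this to zero and multiplying by λ: 6λ² + 2λ − 20 = 0.
λ = (−2 + √(2² + 4·6·20)) / (2·6) = (−2 + √484) / 12 = (−2 + 22)/12 = 5/3.
ℓ''(λ) = −20/λ² − 6 < 0, confirming a maximum.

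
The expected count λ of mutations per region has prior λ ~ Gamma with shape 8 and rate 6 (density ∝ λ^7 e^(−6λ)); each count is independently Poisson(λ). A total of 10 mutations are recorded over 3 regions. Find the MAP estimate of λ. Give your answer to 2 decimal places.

λ̂_MAP = 1.89

Σxᵢ = 10, n = 3.
Posterior ∝ λ^7e^(−6λ) · λ^10e^(−3λ) = λ^17e^(−9λ), i.e. Gamma(shape=18, rate=9).
The mode of a Gamma(a, b) with a ≥ 1 (shape–rate) is (a−1)/b = 17/9 ≈ 1.89.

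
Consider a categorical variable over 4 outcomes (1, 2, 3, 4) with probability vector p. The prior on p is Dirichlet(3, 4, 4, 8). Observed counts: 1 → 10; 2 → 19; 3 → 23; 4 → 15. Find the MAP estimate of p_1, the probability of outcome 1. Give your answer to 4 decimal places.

The posterior is Dirichlet(αᵢ + nᵢ) = Dirichlet(13, 23, 27, 23).
For a Dirichlet(a₁,…,a_K) with all aᵢ > 1, the mode has j-th component (aⱼ − 1)/(Σaᵢ − K).
Here Σaᵢ = 86 and K = 4, so p_1 = (13 − 1)/(86 − 4) = 12/82 ≈ 0.1463.

MAP estimate: 0.1463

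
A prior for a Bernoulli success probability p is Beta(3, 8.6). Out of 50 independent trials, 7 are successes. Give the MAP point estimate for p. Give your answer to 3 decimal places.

p̂_MAP = 0.151

Prior: Beta(3, 8.6).
Data: 7 successes in 50 trials. The binomial likelihood contributes p^7(1−p)^43, so the posterior is Beta(3+7, 8.6+43) = Beta(10, 51.6).
For Beta(a, b) with a, b > 1 the mode is (a−1)/(a+b−2) = 9/59.6 ≈ 0.151.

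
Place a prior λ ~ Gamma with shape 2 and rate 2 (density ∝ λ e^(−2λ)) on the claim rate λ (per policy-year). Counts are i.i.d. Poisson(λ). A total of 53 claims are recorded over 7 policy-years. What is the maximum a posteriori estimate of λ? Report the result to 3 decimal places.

λ̂_MAP = 6.000

Σxᵢ = 53, n = 7.
Posterior ∝ λe^(−2λ) · λ^53e^(−7λ) = λ^54e^(−9λ), i.e. Gamma(shape=55, rate=9).
The mode of a Gamma(a, b) with a ≥ 1 (shape–rate) is (a−1)/b = 54/9 ≈ 6.000.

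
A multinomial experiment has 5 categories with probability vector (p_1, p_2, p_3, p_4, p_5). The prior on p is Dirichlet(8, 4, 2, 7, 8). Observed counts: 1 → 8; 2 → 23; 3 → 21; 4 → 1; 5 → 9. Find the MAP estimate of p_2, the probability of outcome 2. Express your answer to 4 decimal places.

The posterior is Dirichlet(αᵢ + nᵢ) = Dirichlet(16, 27, 23, 8, 17).
For a Dirichlet(a₁,…,a_K) with all aᵢ > 1, the mode has j-th component (aⱼ − 1)/(Σaᵢ − K).
Here Σaᵢ = 91 and K = 5, so p_2 = (27 − 1)/(91 − 5) = 26/86 ≈ 0.3023.

MAP estimate: 0.3023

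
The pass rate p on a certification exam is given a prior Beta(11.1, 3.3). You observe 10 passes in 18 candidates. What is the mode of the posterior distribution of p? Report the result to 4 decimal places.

p̂_MAP = 0.6612

Prior: Beta(11.1, 3.3).
Data: 10 successes in 18 trials. The binomial likelihood contributes p^10(1−p)^8, so the posterior is Beta(11.1+10, 3.3+8) = Beta(21.1, 11.3).
For Beta(a, b) with a, b > 1 the mode is (a−1)/(a+b−2) = 20.1/30.4 ≈ 0.6612.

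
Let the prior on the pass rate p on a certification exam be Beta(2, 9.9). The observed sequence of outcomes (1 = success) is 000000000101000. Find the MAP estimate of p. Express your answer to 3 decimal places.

Prior: Beta(2, 9.9).
Data: 2 successes in 15 trials (from the sequence). The binomial likelihood contributes p^2(1−p)^13, so the posterior is Beta(2+2, 9.9+13) = Beta(4, 22.9).
For Beta(a, b) with a, b > 1 the mode is (a−1)/(a+b−2) = 3/24.9 ≈ 0.120.

p̂_MAP = 0.120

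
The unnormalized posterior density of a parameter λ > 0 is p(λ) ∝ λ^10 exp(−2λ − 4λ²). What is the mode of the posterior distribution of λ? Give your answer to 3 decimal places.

ℓ'(λ) = 10/λ − 2 − 8λ. Setting this to zero and multiplying by λ: 8λ² + 2λ − 10 = 0.
λ = (−2 + √(2² + 4·8·10)) / (2·8) = (−2 + √324) / 16 = (−2 + 18)/16 = 1.
ℓ''(λ) = −10/λ² − 8 < 0, confirming a maximum.

λ̂_MAP = 1.000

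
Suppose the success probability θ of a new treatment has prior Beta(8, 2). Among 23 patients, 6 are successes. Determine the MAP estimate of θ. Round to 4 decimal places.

θ̂_MAP = 0.4194

Prior: Beta(8, 2).
Data: 6 successes in 23 trials. The binomial likelihood contributes θ^6(1−θ)^17, so the posterior is Beta(8+6, 2+17) = Beta(14, 19).
For Beta(a, b) with a, b > 1 the mode is (a−1)/(a+b−2) = 13/31 ≈ 0.4194.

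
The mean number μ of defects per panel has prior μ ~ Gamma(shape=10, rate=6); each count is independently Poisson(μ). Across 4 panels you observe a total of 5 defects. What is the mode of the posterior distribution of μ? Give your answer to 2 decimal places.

μ̂_MAP = 1.40

Σxᵢ = 5, n = 4.
Posterior ∝ μ^9e^(−6μ) · μ^5e^(−4μ) = μ^14e^(−10μ), i.e. Gamma(shape=15, rate=10).
The mode of a Gamma(a, b) with a ≥ 1 (shape–rate) is (a−1)/b = 14/10 ≈ 1.40.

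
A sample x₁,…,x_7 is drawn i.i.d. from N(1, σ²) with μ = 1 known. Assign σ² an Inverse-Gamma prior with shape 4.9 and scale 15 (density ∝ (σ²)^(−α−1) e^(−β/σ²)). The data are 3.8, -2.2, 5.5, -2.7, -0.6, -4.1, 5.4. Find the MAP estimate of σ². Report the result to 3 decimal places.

σ̂²_MAP = 6.912

Sum of squared deviations about the known mean: SS = (3.8−1)² + (-2.2−1)² + (5.5−1)² + (-2.7−1)² + (-0.6−1)² + (-4.1−1)² + (5.4−1)² = 99.95.
The Normal likelihood contributes (σ²)^(−n/2) exp(−SS/(2σ²)), so the posterior is Inverse-Gamma(α + n/2, β + SS/2) = Inverse-Gamma(8.4, 64.975).
The mode of Inverse-Gamma(a, b) is b/(a+1) = 64.975/9.4 ≈ 6.912.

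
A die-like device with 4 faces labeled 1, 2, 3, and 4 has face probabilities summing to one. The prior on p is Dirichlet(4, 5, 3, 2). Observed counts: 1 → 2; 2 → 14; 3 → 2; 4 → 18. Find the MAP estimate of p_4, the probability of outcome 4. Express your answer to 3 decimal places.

MAP estimate: 0.413

The posterior is Dirichlet(αᵢ + nᵢ) = Dirichlet(6, 19, 5, 20).
For a Dirichlet(a₁,…,a_K) with all aᵢ > 1, the mode has j-th component (aⱼ − 1)/(Σaᵢ − K).
Here Σaᵢ = 50 and K = 4, so p_4 = (20 − 1)/(50 − 4) = 19/46 ≈ 0.413.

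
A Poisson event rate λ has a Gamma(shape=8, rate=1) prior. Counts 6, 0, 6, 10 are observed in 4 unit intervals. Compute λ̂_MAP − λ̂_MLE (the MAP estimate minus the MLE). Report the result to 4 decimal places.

MAP − MLE = 0.3000

Σxᵢ = 22. Posterior is Gamma(30, 5); MAP = (30−1)/5 = 29/5 ≈ 5.80000.
MLE = x̄ = 22/4 ≈ 5.50000.
Difference = 29/5 − 22/4 = 3/10 ≈ 0.3000.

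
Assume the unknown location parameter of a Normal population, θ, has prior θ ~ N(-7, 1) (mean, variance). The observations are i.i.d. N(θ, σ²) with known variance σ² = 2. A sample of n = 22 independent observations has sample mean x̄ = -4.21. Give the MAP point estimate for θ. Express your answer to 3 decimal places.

θ̂_MAP = -4.443

n = 22, x̄ = -4.21.
For a Normal prior and Normal likelihood with known variance, the posterior is Normal; its mode equals its mean, the precision-weighted average.
Prior precision 1/σ₀² = 1/1 = 1; data precision n/σ² = 22/2 = 11.
θ̂ = (1·(-7) + 11·(-4.21)) / (1 + 11) = (-53.31)/12 = -4.4425 ≈ -4.443.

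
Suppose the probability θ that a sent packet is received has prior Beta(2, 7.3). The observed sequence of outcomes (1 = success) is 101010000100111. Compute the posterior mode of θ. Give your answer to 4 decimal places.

Prior: Beta(2, 7.3).
Data: 7 successes in 15 trials (from the sequence). The binomial likelihood contributes θ^7(1−θ)^8, so the posterior is Beta(2+7, 7.3+8) = Beta(9, 15.3).
For Beta(a, b) with a, b > 1 the mode is (a−1)/(a+b−2) = 8/22.3 ≈ 0.3587.

θ̂_MAP = 0.3587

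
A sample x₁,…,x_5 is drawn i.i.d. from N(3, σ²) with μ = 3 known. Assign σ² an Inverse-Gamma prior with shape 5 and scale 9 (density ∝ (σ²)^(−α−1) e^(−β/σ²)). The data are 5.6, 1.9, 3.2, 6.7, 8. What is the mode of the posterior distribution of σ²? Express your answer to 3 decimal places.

σ̂²_MAP = 3.806

Sum of squared deviations about the known mean: SS = (5.6−3)² + (1.9−3)² + (3.2−3)² + (6.7−3)² + (8−3)² = 46.7.
The Normal likelihood contributes (σ²)^(−n/2) exp(−SS/(2σ²)), so the posterior is Inverse-Gamma(α + n/2, β + SS/2) = Inverse-Gamma(7.5, 32.35).
The mode of Inverse-Gamma(a, b) is b/(a+1) = 32.35/8.5 ≈ 3.806.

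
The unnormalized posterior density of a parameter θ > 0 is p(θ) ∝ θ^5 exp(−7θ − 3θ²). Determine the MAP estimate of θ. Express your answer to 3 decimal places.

ℓ'(θ) = 5/θ − 7 − 6θ. Setting this to zero and multiplying by θ: 6θ² + 7θ − 5 = 0.
θ = (−7 + √(7² + 4·6·5)) / (2·6) = (−7 + √169) / 12 = (−7 + 13)/12 = 1/2.
ℓ''(θ) = −5/θ² − 6 < 0, confirming a maximum.

θ̂_MAP = 0.500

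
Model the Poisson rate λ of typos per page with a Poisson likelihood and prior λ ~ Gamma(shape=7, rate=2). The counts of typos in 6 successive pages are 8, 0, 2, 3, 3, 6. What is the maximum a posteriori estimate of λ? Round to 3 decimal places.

λ̂_MAP = 3.500

Σxᵢ = 8+0+2+3+3+6 = 22, with n = 6.
Posterior ∝ λ^6e^(−2λ) · λ^22e^(−6λ) = λ^28e^(−8λ), i.e. Gamma(shape=29, rate=8).
The mode of a Gamma(a, b) with a ≥ 1 (shape–rate) is (a−1)/b = 28/8 ≈ 3.500.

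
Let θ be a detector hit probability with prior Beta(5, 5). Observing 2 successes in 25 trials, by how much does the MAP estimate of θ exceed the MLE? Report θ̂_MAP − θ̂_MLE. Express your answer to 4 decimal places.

Posterior is Beta(7, 28); MAP = (7−1)/(35−2) = 6/33 ≈ 0.18182.
MLE ignores the prior: θ̂_MLE = k/n = 2/25 ≈ 0.08000.
Difference = 6/33 − 2/25 = 28/275 ≈ 0.1018.

MAP − MLE = 0.1018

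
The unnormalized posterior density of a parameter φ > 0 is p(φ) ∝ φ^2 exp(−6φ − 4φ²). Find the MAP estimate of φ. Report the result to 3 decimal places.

φ̂_MAP = 0.250

ℓ'(φ) = 2/φ − 6 − 8φ. Setting this to zero and multiplying by φ: 8φ² + 6φ − 2 = 0.
φ = (−6 + √(6² + 4·8·2)) / (2·8) = (−6 + √100) / 16 = (−6 + 10)/16 = 1/4.
ℓ''(φ) = −2/φ² − 8 < 0, confirming a maximum.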